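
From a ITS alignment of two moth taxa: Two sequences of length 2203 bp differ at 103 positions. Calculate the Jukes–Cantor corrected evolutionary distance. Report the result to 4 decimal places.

0.0483

p = 103/2203 ≈ 0.046754.
d = −(3/4) ln(1 − 4p/3) = −0.75 ln(1 − 0.062339) = −0.75 ln(0.937661)
  = −0.75 × (-0.064367) = 0.048275 substitutions/site.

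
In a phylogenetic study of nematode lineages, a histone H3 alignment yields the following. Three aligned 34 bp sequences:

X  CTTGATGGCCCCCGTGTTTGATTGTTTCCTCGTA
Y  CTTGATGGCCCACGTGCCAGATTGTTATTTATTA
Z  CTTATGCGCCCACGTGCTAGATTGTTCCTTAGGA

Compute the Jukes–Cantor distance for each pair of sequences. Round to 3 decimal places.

d(X,Y) = 0.326, d(X,Z) = 0.423, d(Y,Z) = 0.326

X–Y: 9/34 sites differ → p ≈ 0.264706, d = −0.75 ln(1 − 0.352941) = 0.326488 ≈ 0.326.
X–Z: 11/34 sites differ → p ≈ 0.323529, d = −0.75 ln(1 − 0.431372) = 0.423397 ≈ 0.423.
Y–Z: 9/34 sites differ → p ≈ 0.264706, d = −0.75 ln(1 − 0.352941) = 0.326488 ≈ 0.326.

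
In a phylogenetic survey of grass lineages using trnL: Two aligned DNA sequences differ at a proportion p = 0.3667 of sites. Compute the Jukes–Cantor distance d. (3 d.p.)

0.503

d = −(3/4) ln(1 − 4p/3) = −0.75 ln(1 − 0.488933) = −0.75 ln(0.511067)
  = −0.75 × (-0.671255) = 0.503441 substitutions/site.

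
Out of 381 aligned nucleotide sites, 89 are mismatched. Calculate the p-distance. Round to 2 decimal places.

0.23

p = 89/381 = 0.233595… ≈ 0.23 (to 2 d.p.).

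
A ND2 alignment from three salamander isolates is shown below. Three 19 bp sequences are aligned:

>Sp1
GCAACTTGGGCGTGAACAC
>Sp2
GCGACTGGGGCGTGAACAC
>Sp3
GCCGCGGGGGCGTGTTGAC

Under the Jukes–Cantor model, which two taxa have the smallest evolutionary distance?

Sp1 and Sp2

Sp1–Sp2: 2/19 differ, p = 0.105, d = 0.113.
Sp1–Sp3: 7/19 differ, p = 0.368, d = 0.507.
Sp2–Sp3: 6/19 differ, p = 0.316, d = 0.410.
The smallest distance is between Sp1 and Sp2.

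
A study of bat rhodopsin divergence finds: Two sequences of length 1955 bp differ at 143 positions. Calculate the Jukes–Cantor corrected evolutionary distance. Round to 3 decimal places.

0.077

p = 143/1955 ≈ 0.073146.
d = −(3/4) ln(1 − 4p/3) = −0.75 ln(1 − 0.097528) = −0.75 ln(0.902472)
  = −0.75 × (-0.102618) = 0.076964 substitutions/site.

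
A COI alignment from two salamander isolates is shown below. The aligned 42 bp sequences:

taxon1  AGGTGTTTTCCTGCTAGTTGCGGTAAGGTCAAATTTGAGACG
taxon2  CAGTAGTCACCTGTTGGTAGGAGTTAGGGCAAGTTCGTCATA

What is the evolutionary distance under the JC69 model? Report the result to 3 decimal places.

The sequences differ at 19 of 42 sites, so p = 19/42 ≈ 0.452381.
d = −(3/4) ln(1 − 4p/3) = −0.75 ln(1 − 0.603175) = −0.75 ln(0.396825)
  = −0.75 × (-0.924260) = 0.693195 substitutions/site.

0.693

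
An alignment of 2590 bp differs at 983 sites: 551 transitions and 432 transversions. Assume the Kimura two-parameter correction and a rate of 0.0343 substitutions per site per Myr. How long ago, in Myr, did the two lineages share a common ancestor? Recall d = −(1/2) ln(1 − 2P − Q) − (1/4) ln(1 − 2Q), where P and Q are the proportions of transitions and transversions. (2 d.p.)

8.02

P = 551/2590 ≈ 0.212741 and Q = 432/2590 ≈ 0.166795.
Under the Kimura two-parameter model, d = −½ ln(1 − 2P − Q) − ¼ ln(1 − 2Q).
1 − 2P − Q = 0.407723, giving −½ ln(0.407723) = 0.448584.
1 − 2Q = 0.66641, giving −¼ ln(0.66641) = 0.101463.
d = 0.448584 + 0.101463 = 0.550047.
Under a molecular clock d = 2μt, so t = d/(2μ) = 0.550047 / (2 × 0.0343) = 8.02 Myr.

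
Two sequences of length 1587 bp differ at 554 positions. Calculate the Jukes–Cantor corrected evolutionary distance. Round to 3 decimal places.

p = 554/1587 ≈ 0.349086.
d = −(3/4) ln(1 − 4p/3) = −0.75 ln(1 − 0.465448) = −0.75 ln(0.534552)
  = −0.75 × (-0.626326) = 0.469745 substitutions/site.

0.470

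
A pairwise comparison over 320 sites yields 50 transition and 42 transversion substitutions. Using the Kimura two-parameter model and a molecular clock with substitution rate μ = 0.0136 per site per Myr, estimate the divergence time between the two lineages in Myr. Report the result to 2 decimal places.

13.58

P = 50/320 = 0.15625 and Q = 42/320 = 0.13125.
Under the Kimura two-parameter model, d = −½ ln(1 − 2P − Q) − ¼ ln(1 − 2Q).
1 − 2P − Q = 0.55625, giving −½ ln(0.55625) = 0.293269.
1 − 2Q = 0.7375, giving −¼ ln(0.7375) = 0.076122.
d = 0.293269 + 0.076122 = 0.369391.
Under a molecular clock d = 2μt, so t = d/(2μ) = 0.369391 / (2 × 0.0136) = 13.58 Myr.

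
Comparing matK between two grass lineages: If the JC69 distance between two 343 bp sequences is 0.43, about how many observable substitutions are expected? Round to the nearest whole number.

Invert JC69: p = (3/4)(1 − e^(−4d/3)) = 0.75 × (1 − e^(-0.573333)) = 0.75 × (1 − 0.563644) = 0.327267.
Expected differing sites = pL ≈ 0.327267 × 343 = 112.252581 ≈ 112.

112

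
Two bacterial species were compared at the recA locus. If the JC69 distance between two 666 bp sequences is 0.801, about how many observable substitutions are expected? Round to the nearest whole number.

Invert JC69: p = (3/4)(1 − e^(−4d/3)) = 0.75 × (1 − e^(-1.068)) = 0.75 × (1 − 0.343695) = 0.492229.
Expected differing sites = pL ≈ 0.492229 × 666 = 327.824514 ≈ 328.

328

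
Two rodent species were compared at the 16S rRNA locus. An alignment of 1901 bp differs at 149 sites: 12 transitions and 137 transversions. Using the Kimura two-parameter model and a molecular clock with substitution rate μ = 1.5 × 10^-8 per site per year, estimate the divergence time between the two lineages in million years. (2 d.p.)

P = 12/1901 ≈ 0.006312 and Q = 137/1901 ≈ 0.072067.
Under the Kimura two-parameter model, d = −½ ln(1 − 2P − Q) − ¼ ln(1 − 2Q).
1 − 2P − Q = 0.915309, giving −½ ln(0.915309) = 0.044247.
1 − 2Q = 0.855866, giving −¼ ln(0.855866) = 0.038910.
d = 0.044247 + 0.038910 = 0.083157.
Under a molecular clock d = 2μt, so t = d/(2μ) = 0.083157 / (2 × 1.5 × 10^-8) = 2.77 million years.

2.77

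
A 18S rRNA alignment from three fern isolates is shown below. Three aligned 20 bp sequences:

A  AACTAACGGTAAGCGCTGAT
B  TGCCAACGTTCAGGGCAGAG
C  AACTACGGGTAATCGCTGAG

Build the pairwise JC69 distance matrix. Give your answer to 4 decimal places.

A–B: 8/20 sites differ → p = 0.4, d = −0.75 ln(1 − 0.533333) = 0.571605 ≈ 0.5716.
A–C: 4/20 sites differ → p = 0.2, d = −0.75 ln(1 − 0.266667) = 0.232617 ≈ 0.2326.
B–C: 10/20 sites differ → p = 0.5, d = −0.75 ln(1 − 0.666667) = 0.823960 ≈ 0.8240.

d(A,B) = 0.5716, d(A,C) = 0.2326, d(B,C) = 0.8240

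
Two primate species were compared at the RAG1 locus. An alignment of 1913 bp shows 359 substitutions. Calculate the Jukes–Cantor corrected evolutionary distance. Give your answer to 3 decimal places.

p = 359/1913 ≈ 0.187663.
d = −(3/4) ln(1 − 4p/3) = −0.75 ln(1 − 0.250217) = −0.75 ln(0.749783)
  = −0.75 × (-0.287971) = 0.215978 substitutions/site.

0.216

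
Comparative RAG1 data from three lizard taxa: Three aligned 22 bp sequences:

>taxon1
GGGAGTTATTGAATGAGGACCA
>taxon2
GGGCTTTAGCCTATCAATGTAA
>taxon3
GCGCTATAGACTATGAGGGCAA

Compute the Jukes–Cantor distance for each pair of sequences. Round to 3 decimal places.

d(taxon1,taxon2) = 0.974, d(taxon1,taxon3) = 0.699, d(taxon2,taxon3) = 0.414

taxon1–taxon2: 12/22 sites differ → p ≈ 0.545455, d = −0.75 ln(1 − 0.727273) = 0.974463 ≈ 0.974.
taxon1–taxon3: 10/22 sites differ → p ≈ 0.454545, d = −0.75 ln(1 − 0.60606) = 0.698667 ≈ 0.699.
taxon2–taxon3: 7/22 sites differ → p ≈ 0.318182, d = −0.75 ln(1 − 0.424243) = 0.414052 ≈ 0.414.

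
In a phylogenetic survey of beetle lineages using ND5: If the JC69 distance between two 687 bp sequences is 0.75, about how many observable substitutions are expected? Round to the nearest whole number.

326

Invert JC69: p = (3/4)(1 − e^(−4d/3)) = 0.75 × (1 − e^(-1)) = 0.75 × (1 − 0.367879) = 0.474091.
Expected differing sites = pL ≈ 0.474091 × 687 = 325.700517 ≈ 326.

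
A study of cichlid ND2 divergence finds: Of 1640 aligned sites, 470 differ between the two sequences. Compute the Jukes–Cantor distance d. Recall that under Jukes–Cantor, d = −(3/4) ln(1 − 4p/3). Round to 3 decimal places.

0.361

p = 470/1640 ≈ 0.286585.
d = −(3/4) ln(1 − 4p/3) = −0.75 ln(1 − 0.382113) = −0.75 ln(0.617887)
  = −0.75 × (-0.481450) = 0.361088 substitutions/site.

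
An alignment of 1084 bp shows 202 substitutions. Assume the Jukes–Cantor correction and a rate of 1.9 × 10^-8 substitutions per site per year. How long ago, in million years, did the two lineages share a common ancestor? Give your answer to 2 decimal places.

p = 202/1084 ≈ 0.186347.
d = −(3/4) ln(1 − 4p/3) = −0.75 ln(1 − 0.248463) = −0.75 ln(0.751537)
  = −0.75 × (-0.285635) = 0.214226 substitutions/site.
Under a molecular clock d = 2μt, so t = d/(2μ) = 0.214226 / (2 × 1.9 × 10^-8) = 5.64 million years.

5.64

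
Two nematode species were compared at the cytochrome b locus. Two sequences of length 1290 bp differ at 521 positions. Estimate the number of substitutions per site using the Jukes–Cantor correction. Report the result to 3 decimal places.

p = 521/1290 ≈ 0.403876.
d = −(3/4) ln(1 − 4p/3) = −0.75 ln(1 − 0.538501) = −0.75 ln(0.461499)
  = −0.75 × (-0.773275) = 0.579956 substitutions/site.

0.580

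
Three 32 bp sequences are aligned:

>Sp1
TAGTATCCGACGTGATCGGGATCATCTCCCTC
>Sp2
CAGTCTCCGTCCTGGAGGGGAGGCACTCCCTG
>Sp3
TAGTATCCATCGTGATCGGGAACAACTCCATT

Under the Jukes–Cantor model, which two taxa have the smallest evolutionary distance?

Sp1–Sp2: 12/32 differ, p = 0.375, d = 0.520.
Sp1–Sp3: 6/32 differ, p = 0.188, d = 0.216.
Sp2–Sp3: 12/32 differ, p = 0.375, d = 0.520.
The smallest distance is between Sp1 and Sp3.

Sp1 and Sp3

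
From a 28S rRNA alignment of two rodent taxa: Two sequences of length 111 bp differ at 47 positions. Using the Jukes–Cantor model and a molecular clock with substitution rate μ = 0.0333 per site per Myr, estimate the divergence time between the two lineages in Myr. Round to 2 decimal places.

p = 47/111 ≈ 0.423423.
d = −(3/4) ln(1 − 4p/3) = −0.75 ln(1 − 0.564564) = −0.75 ln(0.435436)
  = −0.75 × (-0.831407) = 0.623555 substitutions/site.
Under a molecular clock d = 2μt, so t = d/(2μ) = 0.623555 / (2 × 0.0333) = 9.36 Myr.

9.36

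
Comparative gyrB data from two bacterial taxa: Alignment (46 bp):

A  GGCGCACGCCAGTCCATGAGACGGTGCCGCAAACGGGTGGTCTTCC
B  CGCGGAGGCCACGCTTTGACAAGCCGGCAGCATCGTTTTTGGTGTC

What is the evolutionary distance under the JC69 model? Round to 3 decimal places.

The sequences differ at 24 of 46 sites, so p = 24/46 ≈ 0.521739.
d = −(3/4) ln(1 − 4p/3) = −0.75 ln(1 − 0.695652) = −0.75 ln(0.304348)
  = −0.75 × (-1.189583) = 0.892187 substitutions/site.

0.892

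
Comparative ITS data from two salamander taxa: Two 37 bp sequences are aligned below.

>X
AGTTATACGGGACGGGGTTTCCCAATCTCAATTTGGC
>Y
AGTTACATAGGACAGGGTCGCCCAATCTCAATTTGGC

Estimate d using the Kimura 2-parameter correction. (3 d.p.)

0.190

Of 37 sites, 5 differences are transitions and 1 are transversions, so P = 5/37 ≈ 0.135135 and Q = 1/37 ≈ 0.027027.
Under the Kimura two-parameter model, d = −½ ln(1 − 2P − Q) − ¼ ln(1 − 2Q).
1 − 2P − Q = 0.702703, giving −½ ln(0.702703) = 0.176410.
1 − 2Q = 0.945946, giving −¼ ln(0.945946) = 0.013892.
d = 0.176410 + 0.013892 = 0.190302.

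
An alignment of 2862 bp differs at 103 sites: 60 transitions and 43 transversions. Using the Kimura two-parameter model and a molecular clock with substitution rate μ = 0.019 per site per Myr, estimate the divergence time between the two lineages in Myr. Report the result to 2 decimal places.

P = 60/2862 ≈ 0.020964 and Q = 43/2862 ≈ 0.015024.
Under the Kimura two-parameter model, d = −½ ln(1 − 2P − Q) − ¼ ln(1 − 2Q).
1 − 2P − Q = 0.943048, giving −½ ln(0.943048) = 0.029319.
1 − 2Q = 0.969952, giving −¼ ln(0.969952) = 0.007627.
d = 0.029319 + 0.007627 = 0.036946.
Under a molecular clock d = 2μt, so t = d/(2μ) = 0.036946 / (2 × 0.019) = 0.97 Myr.

0.97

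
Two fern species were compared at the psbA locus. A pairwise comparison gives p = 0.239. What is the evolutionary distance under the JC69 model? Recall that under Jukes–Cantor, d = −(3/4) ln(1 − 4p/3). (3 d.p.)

d = −(3/4) ln(1 − 4p/3) = −0.75 ln(1 − 0.318667) = −0.75 ln(0.681333)
  = −0.75 × (-0.383704) = 0.287778 substitutions/site.

0.288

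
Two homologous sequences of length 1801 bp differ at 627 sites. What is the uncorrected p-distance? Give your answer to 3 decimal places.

p = 627/1801 = 0.348139… ≈ 0.348 (to 3 d.p.).

0.348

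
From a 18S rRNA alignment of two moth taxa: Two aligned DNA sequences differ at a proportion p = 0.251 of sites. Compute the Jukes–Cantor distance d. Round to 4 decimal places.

d = −(3/4) ln(1 − 4p/3) = −0.75 ln(1 − 0.334667) = −0.75 ln(0.665333)
  = −0.75 × (-0.407468) = 0.305601 substitutions/site.

0.3056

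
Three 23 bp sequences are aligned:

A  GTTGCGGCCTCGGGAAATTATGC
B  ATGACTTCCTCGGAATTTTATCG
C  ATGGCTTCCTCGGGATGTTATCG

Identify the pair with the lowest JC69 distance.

B and C

A–B: 10/23 differ, p = 0.435, d = 0.650.
A–C: 8/23 differ, p = 0.348, d = 0.467.
B–C: 3/23 differ, p = 0.130, d = 0.143.
The smallest distance is between B and C.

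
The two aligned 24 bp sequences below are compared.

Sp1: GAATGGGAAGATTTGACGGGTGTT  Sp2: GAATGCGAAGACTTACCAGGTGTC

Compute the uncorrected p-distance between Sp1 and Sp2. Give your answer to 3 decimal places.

0.250

The sequences differ at 6 of 24 positions (sites 6, 12, 15, 16, 18, 24).
p = 6/24 = 0.250.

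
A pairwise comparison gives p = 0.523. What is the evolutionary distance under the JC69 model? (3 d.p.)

d = −(3/4) ln(1 − 4p/3) = −0.75 ln(1 − 0.697333) = −0.75 ln(0.302667)
  = −0.75 × (-1.195122) = 0.896342 substitutions/site.

0.896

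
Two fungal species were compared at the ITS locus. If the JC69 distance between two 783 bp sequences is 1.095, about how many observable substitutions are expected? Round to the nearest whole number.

451

Invert JC69: p = (3/4)(1 − e^(−4d/3)) = 0.75 × (1 − e^(-1.46)) = 0.75 × (1 − 0.232236) = 0.575823.
Expected differing sites = pL ≈ 0.575823 × 783 = 450.869409 ≈ 451.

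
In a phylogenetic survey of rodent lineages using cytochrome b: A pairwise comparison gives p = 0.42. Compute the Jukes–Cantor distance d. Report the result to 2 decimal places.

d = −(3/4) ln(1 − 4p/3) = −0.75 ln(1 − 0.56) = −0.75 ln(0.44)
  = −0.75 × (-0.820981) = 0.615736 substitutions/site.

0.62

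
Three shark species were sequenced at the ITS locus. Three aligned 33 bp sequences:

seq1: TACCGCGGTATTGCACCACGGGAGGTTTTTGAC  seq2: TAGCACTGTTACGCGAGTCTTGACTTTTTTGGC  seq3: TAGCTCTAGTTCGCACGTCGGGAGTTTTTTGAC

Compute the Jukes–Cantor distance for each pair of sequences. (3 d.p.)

seq1–seq2: 15/33 sites differ → p ≈ 0.454545, d = −0.75 ln(1 − 0.60606) = 0.698667 ≈ 0.699.
seq1–seq3: 10/33 sites differ → p ≈ 0.30303, d = −0.75 ln(1 − 0.40404) = 0.388186 ≈ 0.388.
seq2–seq3: 10/33 sites differ → p ≈ 0.30303, d = −0.75 ln(1 − 0.40404) = 0.388186 ≈ 0.388.

d(seq1,seq2) = 0.699, d(seq1,seq3) = 0.388, d(seq2,seq3) = 0.388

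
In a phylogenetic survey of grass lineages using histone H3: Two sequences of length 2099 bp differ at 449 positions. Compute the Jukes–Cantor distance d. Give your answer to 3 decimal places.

0.252

p = 449/2099 ≈ 0.213911.
d = −(3/4) ln(1 − 4p/3) = −0.75 ln(1 − 0.285215) = −0.75 ln(0.714785)
  = −0.75 × (-0.335773) = 0.251830 substitutions/site.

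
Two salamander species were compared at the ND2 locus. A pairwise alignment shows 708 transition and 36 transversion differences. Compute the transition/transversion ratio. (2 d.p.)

R = 708/36 = 19.666666… ≈ 19.67 (to 2 d.p.).

19.67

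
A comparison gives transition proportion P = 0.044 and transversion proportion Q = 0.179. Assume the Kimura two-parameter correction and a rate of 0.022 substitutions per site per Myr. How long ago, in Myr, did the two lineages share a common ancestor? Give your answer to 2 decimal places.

Under the Kimura two-parameter model, d = −½ ln(1 − 2P − Q) − ¼ ln(1 − 2Q).
1 − 2P − Q = 0.733, giving −½ ln(0.733) = 0.155305.
1 − 2Q = 0.642, giving −¼ ln(0.642) = 0.110792.
d = 0.155305 + 0.110792 = 0.266097.
Under a molecular clock d = 2μt, so t = d/(2μ) = 0.266097 / (2 × 0.022) = 6.05 Myr.

6.05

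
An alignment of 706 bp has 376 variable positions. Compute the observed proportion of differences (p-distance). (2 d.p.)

p = 376/706 = 0.532577… ≈ 0.53 (to 2 d.p.).

0.53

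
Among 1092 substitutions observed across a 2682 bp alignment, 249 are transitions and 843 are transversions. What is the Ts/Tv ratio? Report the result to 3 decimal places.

0.295

R = 249/843 = 0.295373… ≈ 0.295 (to 3 d.p.).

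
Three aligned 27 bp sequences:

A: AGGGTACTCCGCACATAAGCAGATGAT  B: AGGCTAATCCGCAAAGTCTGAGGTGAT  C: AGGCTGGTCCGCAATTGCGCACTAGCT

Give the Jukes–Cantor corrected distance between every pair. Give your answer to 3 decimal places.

A–B: 9/27 sites differ → p ≈ 0.333333, d = −0.75 ln(1 − 0.444444) = 0.440839 ≈ 0.441.
A–C: 11/27 sites differ → p ≈ 0.407407, d = −0.75 ln(1 − 0.543209) = 0.587647 ≈ 0.588.
B–C: 11/27 sites differ → p ≈ 0.407407, d = −0.75 ln(1 − 0.543209) = 0.587647 ≈ 0.588.

d(A,B) = 0.441, d(A,C) = 0.588, d(B,C) = 0.588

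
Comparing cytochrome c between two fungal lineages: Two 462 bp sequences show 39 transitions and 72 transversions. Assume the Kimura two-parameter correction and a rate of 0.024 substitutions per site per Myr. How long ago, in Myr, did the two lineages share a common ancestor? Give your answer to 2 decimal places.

6.03

P = 39/462 ≈ 0.084416 and Q = 72/462 ≈ 0.155844.
Under the Kimura two-parameter model, d = −½ ln(1 − 2P − Q) − ¼ ln(1 − 2Q).
1 − 2P − Q = 0.675324, giving −½ ln(0.675324) = 0.196281.
1 − 2Q = 0.688312, giving −¼ ln(0.688312) = 0.093378.
d = 0.196281 + 0.093378 = 0.289659.
Under a molecular clock d = 2μt, so t = d/(2μ) = 0.289659 / (2 × 0.024) = 6.03 Myr.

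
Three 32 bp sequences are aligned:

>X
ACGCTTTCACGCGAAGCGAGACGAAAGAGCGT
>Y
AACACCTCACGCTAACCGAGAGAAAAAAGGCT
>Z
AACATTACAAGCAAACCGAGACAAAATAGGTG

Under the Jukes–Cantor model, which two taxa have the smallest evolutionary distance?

X–Y: 12/32 differ, p = 0.375, d = 0.520.
X–Z: 12/32 differ, p = 0.375, d = 0.520.
Y–Z: 9/32 differ, p = 0.281, d = 0.353.
The smallest distance is between Y and Z.

Y and Z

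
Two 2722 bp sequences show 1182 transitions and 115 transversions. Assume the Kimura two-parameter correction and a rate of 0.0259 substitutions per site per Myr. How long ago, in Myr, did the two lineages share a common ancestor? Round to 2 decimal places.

P = 1182/2722 ≈ 0.43424 and Q = 115/2722 ≈ 0.042248.
Under the Kimura two-parameter model, d = −½ ln(1 − 2P − Q) − ¼ ln(1 − 2Q).
1 − 2P − Q = 0.089272, giving −½ ln(0.089272) = 1.208034.
1 − 2Q = 0.915504, giving −¼ ln(0.915504) = 0.022070.
d = 1.208034 + 0.022070 = 1.230104.
Under a molecular clock d = 2μt, so t = d/(2μ) = 1.230104 / (2 × 0.0259) = 23.75 Myr.

23.75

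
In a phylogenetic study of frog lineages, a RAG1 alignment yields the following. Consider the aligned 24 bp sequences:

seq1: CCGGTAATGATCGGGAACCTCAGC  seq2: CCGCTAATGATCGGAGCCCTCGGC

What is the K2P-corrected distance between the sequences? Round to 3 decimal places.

0.248

Of 24 sites, 3 differences are transitions and 2 are transversions, so P = 3/24 = 0.125 and Q = 2/24 ≈ 0.083333.
Under the Kimura two-parameter model, d = −½ ln(1 − 2P − Q) − ¼ ln(1 − 2Q).
1 − 2P − Q = 0.666667, giving −½ ln(0.666667) = 0.202732.
1 − 2Q = 0.833334, giving −¼ ln(0.833334) = 0.045580.
d = 0.202732 + 0.045580 = 0.248312.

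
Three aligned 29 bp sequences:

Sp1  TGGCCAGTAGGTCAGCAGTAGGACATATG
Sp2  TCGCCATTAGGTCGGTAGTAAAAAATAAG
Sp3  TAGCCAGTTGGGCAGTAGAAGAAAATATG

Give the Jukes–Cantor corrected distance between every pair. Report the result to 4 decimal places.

d(Sp1,Sp2) = 0.3439, d(Sp1,Sp3) = 0.2913, d(Sp2,Sp3) = 0.3439

Sp1–Sp2: 8/29 sites differ → p ≈ 0.275862, d = −0.75 ln(1 − 0.367816) = 0.343931 ≈ 0.3439.
Sp1–Sp3: 7/29 sites differ → p ≈ 0.241379, d = −0.75 ln(1 − 0.321839) = 0.291278 ≈ 0.2913.
Sp2–Sp3: 8/29 sites differ → p ≈ 0.275862, d = −0.75 ln(1 − 0.367816) = 0.343931 ≈ 0.3439.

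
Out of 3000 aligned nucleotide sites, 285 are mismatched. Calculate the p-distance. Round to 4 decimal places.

0.0950

p = 285/3000 = 0.0950.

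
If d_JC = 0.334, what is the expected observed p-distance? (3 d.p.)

0.270

p = (3/4)(1 − e^(−4d/3)) = 0.75 × (1 − e^(-0.445333)) = 0.75 × (1 − 0.640611) = 0.269542.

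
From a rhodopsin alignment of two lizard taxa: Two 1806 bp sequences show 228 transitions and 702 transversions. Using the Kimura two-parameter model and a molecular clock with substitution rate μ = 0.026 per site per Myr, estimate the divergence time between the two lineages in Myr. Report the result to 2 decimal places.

17.08

P = 228/1806 ≈ 0.126246 and Q = 702/1806 ≈ 0.388704.
Under the Kimura two-parameter model, d = −½ ln(1 − 2P − Q) − ¼ ln(1 − 2Q).
1 − 2P − Q = 0.358804, giving −½ ln(0.358804) = 0.512490.
1 − 2Q = 0.222592, giving −¼ ln(0.222592) = 0.375604.
d = 0.512490 + 0.375604 = 0.888094.
Under a molecular clock d = 2μt, so t = d/(2μ) = 0.888094 / (2 × 0.026) = 17.08 Myr.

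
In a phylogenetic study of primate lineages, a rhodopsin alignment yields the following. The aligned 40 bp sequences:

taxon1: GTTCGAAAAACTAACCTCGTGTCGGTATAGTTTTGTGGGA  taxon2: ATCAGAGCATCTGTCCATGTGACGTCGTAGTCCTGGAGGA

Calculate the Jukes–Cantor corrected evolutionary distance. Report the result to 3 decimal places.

0.687

The sequences differ at 18 of 40 sites, so p = 18/40 = 0.45.
d = −(3/4) ln(1 − 4p/3) = −0.75 ln(1 − 0.6) = −0.75 ln(0.4)
  = −0.75 × (-0.916291) = 0.687218 substitutions/site.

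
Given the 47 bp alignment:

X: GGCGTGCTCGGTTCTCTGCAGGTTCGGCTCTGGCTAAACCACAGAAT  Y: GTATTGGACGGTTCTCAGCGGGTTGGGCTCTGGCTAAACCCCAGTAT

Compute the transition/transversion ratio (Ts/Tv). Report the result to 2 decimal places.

Transitions are A↔G and C↔T; transversions are all other mismatches.
Transitions: 1. Transversions: 9.
R = 1/9 = 0.111111… ≈ 0.11 (to 2 d.p.).

0.11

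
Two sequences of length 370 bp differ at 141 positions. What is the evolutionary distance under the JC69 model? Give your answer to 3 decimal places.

p = 141/370 ≈ 0.381081.
d = −(3/4) ln(1 − 4p/3) = −0.75 ln(1 − 0.508108) = −0.75 ln(0.491892)
  = −0.75 × (-0.709496) = 0.532122 substitutions/site.

0.532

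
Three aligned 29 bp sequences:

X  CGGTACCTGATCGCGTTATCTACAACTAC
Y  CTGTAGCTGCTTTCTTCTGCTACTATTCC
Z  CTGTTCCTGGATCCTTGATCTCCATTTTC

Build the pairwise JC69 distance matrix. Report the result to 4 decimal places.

d(X,Y) = 0.6018, d(X,Z) = 0.6018, d(Y,Z) = 0.6018

X–Y: 12/29 sites differ → p ≈ 0.413793, d = −0.75 ln(1 − 0.551724) = 0.601760 ≈ 0.6018.
X–Z: 12/29 sites differ → p ≈ 0.413793, d = −0.75 ln(1 − 0.551724) = 0.601760 ≈ 0.6018.
Y–Z: 12/29 sites differ → p ≈ 0.413793, d = −0.75 ln(1 − 0.551724) = 0.601760 ≈ 0.6018.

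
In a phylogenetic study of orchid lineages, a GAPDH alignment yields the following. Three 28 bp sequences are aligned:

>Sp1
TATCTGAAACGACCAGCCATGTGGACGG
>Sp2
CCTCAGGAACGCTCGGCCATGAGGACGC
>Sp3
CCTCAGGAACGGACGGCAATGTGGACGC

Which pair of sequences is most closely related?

Sp2 and Sp3

Sp1–Sp2: 9/28 differ, p = 0.321, d = 0.420.
Sp1–Sp3: 9/28 differ, p = 0.321, d = 0.420.
Sp2–Sp3: 4/28 differ, p = 0.143, d = 0.158.
The smallest distance is between Sp2 and Sp3.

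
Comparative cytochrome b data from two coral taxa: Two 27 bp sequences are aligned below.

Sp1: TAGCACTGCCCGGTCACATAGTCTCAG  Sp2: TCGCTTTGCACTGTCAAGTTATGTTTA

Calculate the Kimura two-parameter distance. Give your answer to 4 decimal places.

Of 27 sites, 5 differences are transitions and 8 are transversions, so P = 5/27 ≈ 0.185185 and Q = 8/27 ≈ 0.296296.
Under the Kimura two-parameter model, d = −½ ln(1 − 2P − Q) − ¼ ln(1 − 2Q).
1 − 2P − Q = 0.333334, giving −½ ln(0.333334) = 0.549305.
1 − 2Q = 0.407408, giving −¼ ln(0.407408) = 0.224485.
d = 0.549305 + 0.224485 = 0.773790.

0.7738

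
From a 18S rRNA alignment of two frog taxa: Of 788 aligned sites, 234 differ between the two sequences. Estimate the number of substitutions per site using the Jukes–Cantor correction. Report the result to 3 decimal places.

p = 234/788 ≈ 0.296954.
d = −(3/4) ln(1 − 4p/3) = −0.75 ln(1 − 0.395939) = −0.75 ln(0.604061)
  = −0.75 × (-0.504080) = 0.378060 substitutions/site.

0.378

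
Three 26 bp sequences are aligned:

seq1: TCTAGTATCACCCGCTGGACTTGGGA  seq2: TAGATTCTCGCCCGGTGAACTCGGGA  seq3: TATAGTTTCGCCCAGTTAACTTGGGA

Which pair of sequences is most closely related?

seq2 and seq3

seq1–seq2: 8/26 differ, p = 0.308, d = 0.396.
seq1–seq3: 7/26 differ, p = 0.269, d = 0.334.
seq2–seq3: 6/26 differ, p = 0.231, d = 0.276.
The smallest distance is between seq2 and seq3.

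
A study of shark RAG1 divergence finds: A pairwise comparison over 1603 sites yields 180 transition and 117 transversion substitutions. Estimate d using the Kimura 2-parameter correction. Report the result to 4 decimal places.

P = 180/1603 ≈ 0.112289 and Q = 117/1603 ≈ 0.072988.
Under the Kimura two-parameter model, d = −½ ln(1 − 2P − Q) − ¼ ln(1 − 2Q).
1 − 2P − Q = 0.702434, giving −½ ln(0.702434) = 0.176602.
1 − 2Q = 0.854024, giving −¼ ln(0.854024) = 0.039449.
d = 0.176602 + 0.039449 = 0.216051.

0.2161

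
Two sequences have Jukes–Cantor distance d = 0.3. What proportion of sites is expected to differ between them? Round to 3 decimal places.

p = (3/4)(1 − e^(−4d/3)) = 0.75 × (1 − e^(-0.4)) = 0.75 × (1 − 0.670320) = 0.247260.

0.247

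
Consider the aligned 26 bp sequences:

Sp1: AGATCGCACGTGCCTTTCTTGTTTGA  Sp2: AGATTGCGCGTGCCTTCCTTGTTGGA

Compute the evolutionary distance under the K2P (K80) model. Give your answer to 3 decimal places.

Of 26 sites, 3 differences are transitions and 1 are transversions, so P = 3/26 ≈ 0.115385 and Q = 1/26 ≈ 0.038462.
Under the Kimura two-parameter model, d = −½ ln(1 − 2P − Q) − ¼ ln(1 − 2Q).
1 − 2P − Q = 0.730768, giving −½ ln(0.730768) = 0.156830.
1 − 2Q = 0.923076, giving −¼ ln(0.923076) = 0.020011.
d = 0.156830 + 0.020011 = 0.176841.

0.177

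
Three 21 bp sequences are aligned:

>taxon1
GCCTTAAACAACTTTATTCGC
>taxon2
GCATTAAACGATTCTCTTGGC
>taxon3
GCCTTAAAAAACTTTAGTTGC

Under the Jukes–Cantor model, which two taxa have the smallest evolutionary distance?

taxon1–taxon2: 6/21 differ, p = 0.286, d = 0.360.
taxon1–taxon3: 3/21 differ, p = 0.143, d = 0.158.
taxon2–taxon3: 8/21 differ, p = 0.381, d = 0.532.
The smallest distance is between taxon1 and taxon3.

taxon1 and taxon3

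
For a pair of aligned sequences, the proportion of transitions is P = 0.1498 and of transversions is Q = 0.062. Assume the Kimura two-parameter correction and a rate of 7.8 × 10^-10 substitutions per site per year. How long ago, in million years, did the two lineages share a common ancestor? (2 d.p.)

Under the Kimura two-parameter model, d = −½ ln(1 − 2P − Q) − ¼ ln(1 − 2Q).
1 − 2P − Q = 0.6384, giving −½ ln(0.6384) = 0.224395.
1 − 2Q = 0.876, giving −¼ ln(0.876) = 0.033097.
d = 0.224395 + 0.033097 = 0.257492.
Under a molecular clock d = 2μt, so t = d/(2μ) = 0.257492 / (2 × 7.8 × 10^-10) = 165.06 million years.

165.06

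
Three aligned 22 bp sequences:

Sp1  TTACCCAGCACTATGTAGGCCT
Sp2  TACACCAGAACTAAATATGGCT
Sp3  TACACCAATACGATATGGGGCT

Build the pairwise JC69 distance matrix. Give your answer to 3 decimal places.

d(Sp1,Sp2) = 0.497, d(Sp1,Sp3) = 0.591, d(Sp2,Sp3) = 0.339

Sp1–Sp2: 8/22 sites differ → p ≈ 0.363636, d = −0.75 ln(1 − 0.484848) = 0.497470 ≈ 0.497.
Sp1–Sp3: 9/22 sites differ → p ≈ 0.409091, d = −0.75 ln(1 − 0.545455) = 0.591344 ≈ 0.591.
Sp2–Sp3: 6/22 sites differ → p ≈ 0.272727, d = −0.75 ln(1 − 0.363636) = 0.338988 ≈ 0.339.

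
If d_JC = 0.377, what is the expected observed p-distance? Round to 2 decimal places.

0.30

p = (3/4)(1 − e^(−4d/3)) = 0.75 × (1 − e^(-0.502667)) = 0.75 × (1 − 0.604915) = 0.296314.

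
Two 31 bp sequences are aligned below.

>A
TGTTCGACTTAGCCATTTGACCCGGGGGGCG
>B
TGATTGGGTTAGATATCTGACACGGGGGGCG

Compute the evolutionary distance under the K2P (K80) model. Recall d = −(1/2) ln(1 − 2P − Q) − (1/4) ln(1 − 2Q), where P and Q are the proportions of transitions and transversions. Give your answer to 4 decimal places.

Of 31 sites, 4 differences are transitions and 4 are transversions, so P = 4/31 ≈ 0.129032 and Q = 4/31 ≈ 0.129032.
Under the Kimura two-parameter model, d = −½ ln(1 − 2P − Q) − ¼ ln(1 − 2Q).
1 − 2P − Q = 0.612904, giving −½ ln(0.612904) = 0.244773.
1 − 2Q = 0.741936, giving −¼ ln(0.741936) = 0.074623.
d = 0.244773 + 0.074623 = 0.319396.

0.3194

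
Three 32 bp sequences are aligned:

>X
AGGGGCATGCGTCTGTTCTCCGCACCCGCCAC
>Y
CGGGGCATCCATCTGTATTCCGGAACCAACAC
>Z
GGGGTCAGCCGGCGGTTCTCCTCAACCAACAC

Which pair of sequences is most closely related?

X and Y

X–Y: 9/32 differ, p = 0.281, d = 0.353.
X–Z: 10/32 differ, p = 0.313, d = 0.404.
Y–Z: 10/32 differ, p = 0.313, d = 0.404.
The smallest distance is between X and Y.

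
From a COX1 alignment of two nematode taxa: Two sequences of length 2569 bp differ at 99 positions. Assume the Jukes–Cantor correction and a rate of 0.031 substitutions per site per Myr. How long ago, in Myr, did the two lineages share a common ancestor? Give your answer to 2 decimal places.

p = 99/2569 ≈ 0.038536.
d = −(3/4) ln(1 − 4p/3) = −0.75 ln(1 − 0.051381) = −0.75 ln(0.948619)
  = −0.75 × (-0.052748) = 0.039561 substitutions/site.
Under a molecular clock d = 2μt, so t = d/(2μ) = 0.039561 / (2 × 0.031) = 0.64 Myr.

0.64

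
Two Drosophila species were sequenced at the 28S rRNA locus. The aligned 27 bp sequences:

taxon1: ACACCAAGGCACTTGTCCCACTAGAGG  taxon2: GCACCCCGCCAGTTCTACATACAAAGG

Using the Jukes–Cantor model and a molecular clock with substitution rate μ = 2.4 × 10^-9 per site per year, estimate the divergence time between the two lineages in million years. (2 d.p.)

140.30

The sequences differ at 12 of 27 sites, so p = 12/27 ≈ 0.444444.
d = −(3/4) ln(1 − 4p/3) = −0.75 ln(1 − 0.592592) = −0.75 ln(0.407408)
  = −0.75 × (-0.897940) = 0.673455 substitutions/site.
Under a molecular clock d = 2μt, so t = d/(2μ) = 0.673455 / (2 × 2.4 × 10^-9) = 140.30 million years.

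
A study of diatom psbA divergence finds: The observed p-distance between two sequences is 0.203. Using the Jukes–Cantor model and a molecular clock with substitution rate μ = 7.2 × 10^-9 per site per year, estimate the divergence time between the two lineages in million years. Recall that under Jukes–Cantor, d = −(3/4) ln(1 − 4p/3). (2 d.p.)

d = −(3/4) ln(1 − 4p/3) = −0.75 ln(1 − 0.270667) = −0.75 ln(0.729333)
  = −0.75 × (-0.315625) = 0.236719 substitutions/site.
Under a molecular clock d = 2μt, so t = d/(2μ) = 0.236719 / (2 × 7.2 × 10^-9) = 16.44 million years.

16.44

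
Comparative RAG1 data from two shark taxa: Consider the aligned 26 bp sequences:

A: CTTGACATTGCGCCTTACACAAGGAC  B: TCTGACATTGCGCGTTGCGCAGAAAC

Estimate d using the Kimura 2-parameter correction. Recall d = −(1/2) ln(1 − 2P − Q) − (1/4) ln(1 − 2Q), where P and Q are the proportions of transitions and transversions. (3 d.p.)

Of 26 sites, 7 differences are transitions and 1 are transversions, so P = 7/26 ≈ 0.269231 and Q = 1/26 ≈ 0.038462.
Under the Kimura two-parameter model, d = −½ ln(1 − 2P − Q) − ¼ ln(1 − 2Q).
1 − 2P − Q = 0.423076, giving −½ ln(0.423076) = 0.430102.
1 − 2Q = 0.923076, giving −¼ ln(0.923076) = 0.020011.
d = 0.430102 + 0.020011 = 0.450113.

0.450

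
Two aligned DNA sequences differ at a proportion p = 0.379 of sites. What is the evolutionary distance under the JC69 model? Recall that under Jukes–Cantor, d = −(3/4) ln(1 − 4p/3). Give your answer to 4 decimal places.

d = −(3/4) ln(1 − 4p/3) = −0.75 ln(1 − 0.505333) = −0.75 ln(0.494667)
  = −0.75 × (-0.703870) = 0.527903 substitutions/site.

0.5279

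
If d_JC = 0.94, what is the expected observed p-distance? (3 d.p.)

0.536

p = (3/4)(1 − e^(−4d/3)) = 0.75 × (1 − e^(-1.253333)) = 0.75 × (1 − 0.285551) = 0.535837.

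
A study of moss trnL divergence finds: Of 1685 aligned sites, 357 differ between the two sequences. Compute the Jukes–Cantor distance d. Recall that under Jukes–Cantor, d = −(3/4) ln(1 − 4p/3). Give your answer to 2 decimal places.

0.25

p = 357/1685 ≈ 0.211869.
d = −(3/4) ln(1 − 4p/3) = −0.75 ln(1 − 0.282492) = −0.75 ln(0.717508)
  = −0.75 × (-0.331971) = 0.248978 substitutions/site.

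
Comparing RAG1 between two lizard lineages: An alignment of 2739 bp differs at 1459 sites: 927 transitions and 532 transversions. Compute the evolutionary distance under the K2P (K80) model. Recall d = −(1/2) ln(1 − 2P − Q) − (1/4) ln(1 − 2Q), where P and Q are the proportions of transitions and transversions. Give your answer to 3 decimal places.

P = 927/2739 ≈ 0.338445 and Q = 532/2739 ≈ 0.194231.
Under the Kimura two-parameter model, d = −½ ln(1 − 2P − Q) − ¼ ln(1 − 2Q).
1 − 2P − Q = 0.128879, giving −½ ln(0.128879) = 1.024441.
1 − 2Q = 0.611538, giving −¼ ln(0.611538) = 0.122945.
d = 1.024441 + 0.122945 = 1.147386.

1.147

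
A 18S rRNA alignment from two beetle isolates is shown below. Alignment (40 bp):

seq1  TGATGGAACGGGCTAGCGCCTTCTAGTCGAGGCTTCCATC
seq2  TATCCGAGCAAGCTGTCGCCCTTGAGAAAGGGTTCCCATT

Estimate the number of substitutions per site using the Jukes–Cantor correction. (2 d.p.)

The sequences differ at 19 of 40 sites, so p = 19/40 = 0.475.
d = −(3/4) ln(1 − 4p/3) = −0.75 ln(1 − 0.633333) = −0.75 ln(0.366667)
  = −0.75 × (-1.003301) = 0.752476 substitutions/site.

0.75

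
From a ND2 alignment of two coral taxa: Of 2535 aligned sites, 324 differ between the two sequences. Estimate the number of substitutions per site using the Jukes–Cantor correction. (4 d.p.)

0.1401

p = 324/2535 ≈ 0.127811.
d = −(3/4) ln(1 − 4p/3) = −0.75 ln(1 − 0.170415) = −0.75 ln(0.829585)
  = −0.75 × (-0.186830) = 0.140123 substitutions/site.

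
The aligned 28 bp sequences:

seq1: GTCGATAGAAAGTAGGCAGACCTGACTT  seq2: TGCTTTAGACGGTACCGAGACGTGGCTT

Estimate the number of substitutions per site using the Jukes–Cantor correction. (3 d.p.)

The sequences differ at 11 of 28 sites, so p = 11/28 ≈ 0.392857.
d = −(3/4) ln(1 − 4p/3) = −0.75 ln(1 − 0.523809) = −0.75 ln(0.476191)
  = −0.75 × (-0.741936) = 0.556452 substitutions/site.

0.556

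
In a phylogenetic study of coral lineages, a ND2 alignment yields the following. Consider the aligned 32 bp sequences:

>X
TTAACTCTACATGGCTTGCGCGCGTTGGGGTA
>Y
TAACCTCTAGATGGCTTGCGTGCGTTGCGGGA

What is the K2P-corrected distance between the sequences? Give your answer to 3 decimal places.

Of 32 sites, 1 differences are transitions and 5 are transversions, so P = 1/32 = 0.03125 and Q = 5/32 = 0.15625.
Under the Kimura two-parameter model, d = −½ ln(1 − 2P − Q) − ¼ ln(1 − 2Q).
1 − 2P − Q = 0.78125, giving −½ ln(0.78125) = 0.123430.
1 − 2Q = 0.6875, giving −¼ ln(0.6875) = 0.093673.
d = 0.123430 + 0.093673 = 0.217103.

0.217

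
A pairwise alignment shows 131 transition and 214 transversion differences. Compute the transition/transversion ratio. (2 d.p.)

0.61

R = 131/214 = 0.612149… ≈ 0.61 (to 2 d.p.).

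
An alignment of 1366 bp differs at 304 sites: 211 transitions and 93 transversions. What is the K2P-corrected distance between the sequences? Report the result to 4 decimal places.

0.2732

P = 211/1366 ≈ 0.154466 and Q = 93/1366 ≈ 0.068082.
Under the Kimura two-parameter model, d = −½ ln(1 − 2P − Q) − ¼ ln(1 − 2Q).
1 − 2P − Q = 0.622986, giving −½ ln(0.622986) = 0.236616.
1 − 2Q = 0.863836, giving −¼ ln(0.863836) = 0.036593.
d = 0.236616 + 0.036593 = 0.273209.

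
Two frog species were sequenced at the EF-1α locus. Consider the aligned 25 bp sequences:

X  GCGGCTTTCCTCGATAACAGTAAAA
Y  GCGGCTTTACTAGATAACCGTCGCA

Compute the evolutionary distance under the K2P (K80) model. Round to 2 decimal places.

Of 25 sites, 1 differences are transitions and 5 are transversions, so P = 1/25 = 0.04 and Q = 5/25 = 0.2.
Under the Kimura two-parameter model, d = −½ ln(1 − 2P − Q) − ¼ ln(1 − 2Q).
1 − 2P − Q = 0.72, giving −½ ln(0.72) = 0.164252.
1 − 2Q = 0.6, giving −¼ ln(0.6) = 0.127706.
d = 0.164252 + 0.127706 = 0.291958.

0.29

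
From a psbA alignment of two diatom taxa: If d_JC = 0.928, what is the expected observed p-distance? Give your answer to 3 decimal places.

0.532

p = (3/4)(1 − e^(−4d/3)) = 0.75 × (1 − e^(-1.237333)) = 0.75 × (1 − 0.290157) = 0.532382.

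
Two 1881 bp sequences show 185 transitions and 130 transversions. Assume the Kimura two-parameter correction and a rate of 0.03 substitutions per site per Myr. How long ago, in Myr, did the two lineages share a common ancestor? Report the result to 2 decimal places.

3.19

P = 185/1881 ≈ 0.098352 and Q = 130/1881 ≈ 0.069112.
Under the Kimura two-parameter model, d = −½ ln(1 − 2P − Q) − ¼ ln(1 − 2Q).
1 − 2P − Q = 0.734184, giving −½ ln(0.734184) = 0.154498.
1 − 2Q = 0.861776, giving −¼ ln(0.861776) = 0.037190.
d = 0.154498 + 0.037190 = 0.191688.
Under a molecular clock d = 2μt, so t = d/(2μ) = 0.191688 / (2 × 0.03) = 3.19 Myr.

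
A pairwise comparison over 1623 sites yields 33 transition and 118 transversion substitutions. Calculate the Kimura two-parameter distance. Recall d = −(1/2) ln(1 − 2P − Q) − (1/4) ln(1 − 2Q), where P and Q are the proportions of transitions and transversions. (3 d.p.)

P = 33/1623 ≈ 0.020333 and Q = 118/1623 ≈ 0.072705.
Under the Kimura two-parameter model, d = −½ ln(1 − 2P − Q) − ¼ ln(1 − 2Q).
1 − 2P − Q = 0.886629, giving −½ ln(0.886629) = 0.060164.
1 − 2Q = 0.85459, giving −¼ ln(0.85459) = 0.039283.
d = 0.060164 + 0.039283 = 0.099447.

0.099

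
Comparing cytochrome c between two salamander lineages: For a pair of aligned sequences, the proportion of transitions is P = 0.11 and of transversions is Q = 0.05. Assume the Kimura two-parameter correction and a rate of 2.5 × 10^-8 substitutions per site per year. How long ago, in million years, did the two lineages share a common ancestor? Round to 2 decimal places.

3.67

Under the Kimura two-parameter model, d = −½ ln(1 − 2P − Q) − ¼ ln(1 − 2Q).
1 − 2P − Q = 0.73, giving −½ ln(0.73) = 0.157355.
1 − 2Q = 0.9, giving −¼ ln(0.9) = 0.026340.
d = 0.157355 + 0.026340 = 0.183695.
Under a molecular clock d = 2μt, so t = d/(2μ) = 0.183695 / (2 × 2.5 × 10^-8) = 3.67 million years.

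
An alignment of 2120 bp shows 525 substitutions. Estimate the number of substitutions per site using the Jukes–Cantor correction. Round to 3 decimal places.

0.301

p = 525/2120 ≈ 0.247642.
d = −(3/4) ln(1 − 4p/3) = −0.75 ln(1 − 0.330189) = −0.75 ln(0.669811)
  = −0.75 × (-0.400760) = 0.300570 substitutions/site.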